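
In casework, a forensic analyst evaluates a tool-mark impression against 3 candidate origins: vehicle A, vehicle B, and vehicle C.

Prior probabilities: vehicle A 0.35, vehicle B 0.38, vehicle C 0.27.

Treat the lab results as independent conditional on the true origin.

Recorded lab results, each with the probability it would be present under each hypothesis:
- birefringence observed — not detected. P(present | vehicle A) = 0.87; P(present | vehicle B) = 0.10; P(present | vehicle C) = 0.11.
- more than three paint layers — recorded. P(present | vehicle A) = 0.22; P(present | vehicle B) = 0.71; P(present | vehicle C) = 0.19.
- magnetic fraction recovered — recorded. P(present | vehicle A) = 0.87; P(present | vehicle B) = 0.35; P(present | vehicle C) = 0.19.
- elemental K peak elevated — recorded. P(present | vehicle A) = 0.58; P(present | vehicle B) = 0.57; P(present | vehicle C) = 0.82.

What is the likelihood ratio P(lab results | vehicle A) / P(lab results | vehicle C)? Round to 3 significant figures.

Joint likelihood of the lab result pattern under each hypothesis (using 1 − P(present | H) for each absent lab result):
  vehicle A: (1 − 0.87) × 0.22 × 0.87 × 0.58 = 0.014432
  vehicle C: (1 − 0.11) × 0.19 × 0.19 × 0.82 = 0.026346
Bayes factor = 0.014432 / 0.026346 ≈ 0.548

0.548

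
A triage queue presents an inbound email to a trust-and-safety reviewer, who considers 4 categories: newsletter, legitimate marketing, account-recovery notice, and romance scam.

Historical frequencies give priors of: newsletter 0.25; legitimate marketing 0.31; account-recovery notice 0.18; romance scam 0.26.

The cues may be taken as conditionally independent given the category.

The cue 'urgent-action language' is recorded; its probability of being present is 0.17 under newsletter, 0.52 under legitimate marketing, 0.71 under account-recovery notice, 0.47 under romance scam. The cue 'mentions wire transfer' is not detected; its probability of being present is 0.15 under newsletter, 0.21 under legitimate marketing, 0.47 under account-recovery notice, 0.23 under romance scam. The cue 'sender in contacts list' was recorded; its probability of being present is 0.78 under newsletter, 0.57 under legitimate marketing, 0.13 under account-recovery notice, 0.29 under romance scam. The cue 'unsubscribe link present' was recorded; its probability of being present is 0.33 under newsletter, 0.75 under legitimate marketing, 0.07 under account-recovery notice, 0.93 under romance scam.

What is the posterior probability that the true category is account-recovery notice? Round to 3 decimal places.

By Bayes' rule with conditional independence, the unnormalized weight for each hypothesis is prior × ∏ likelihoods (using 1 − P(present | H) for each absent cue):
  newsletter: 0.25 × 0.17 × (1 − 0.15) × 0.78 × 0.33 = 0.0092986
  legitimate marketing: 0.31 × 0.52 × (1 − 0.21) × 0.57 × 0.75 = 0.054441
  account-recovery notice: 0.18 × 0.71 × (1 − 0.47) × 0.13 × 0.07 = 0.00061638
  romance scam: 0.26 × 0.47 × (1 − 0.23) × 0.29 × 0.93 = 0.025377
Normalizing constant Z = 0.0092986 + 0.054441 + 0.00061638 + 0.025377 = 0.089733.
P(account-recovery notice | evidence) = 0.00061638 / 0.089733 ≈ 0.007.

0.007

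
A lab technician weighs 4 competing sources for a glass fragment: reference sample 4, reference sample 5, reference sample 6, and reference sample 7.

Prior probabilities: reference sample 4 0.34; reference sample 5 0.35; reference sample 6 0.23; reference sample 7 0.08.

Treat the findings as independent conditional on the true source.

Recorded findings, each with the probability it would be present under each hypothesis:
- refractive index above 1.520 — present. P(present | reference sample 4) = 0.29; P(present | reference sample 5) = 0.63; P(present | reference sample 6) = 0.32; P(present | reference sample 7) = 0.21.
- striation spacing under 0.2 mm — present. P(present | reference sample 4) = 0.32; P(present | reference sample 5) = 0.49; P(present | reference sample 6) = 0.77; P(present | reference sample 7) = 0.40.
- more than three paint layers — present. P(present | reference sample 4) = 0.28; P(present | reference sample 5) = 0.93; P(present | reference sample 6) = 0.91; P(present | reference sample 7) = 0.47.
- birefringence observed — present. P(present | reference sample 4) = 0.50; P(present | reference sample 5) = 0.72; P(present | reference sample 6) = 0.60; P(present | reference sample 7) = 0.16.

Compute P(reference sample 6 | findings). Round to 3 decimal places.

0.286

By Bayes' rule with conditional independence, the unnormalized weight for each hypothesis is prior × ∏ likelihoods:
  reference sample 4: 0.34 × 0.29 × 0.32 × 0.28 × 0.50 = 0.0044173
  reference sample 5: 0.35 × 0.63 × 0.49 × 0.93 × 0.72 = 0.072347
  reference sample 6: 0.23 × 0.32 × 0.77 × 0.91 × 0.60 = 0.030943
  reference sample 7: 0.08 × 0.21 × 0.40 × 0.47 × 0.16 = 0.00050534
The unnormalized weights sum to 0.10821.
P(reference sample 6 | evidence) = 0.030943 / 0.10821 ≈ 0.286.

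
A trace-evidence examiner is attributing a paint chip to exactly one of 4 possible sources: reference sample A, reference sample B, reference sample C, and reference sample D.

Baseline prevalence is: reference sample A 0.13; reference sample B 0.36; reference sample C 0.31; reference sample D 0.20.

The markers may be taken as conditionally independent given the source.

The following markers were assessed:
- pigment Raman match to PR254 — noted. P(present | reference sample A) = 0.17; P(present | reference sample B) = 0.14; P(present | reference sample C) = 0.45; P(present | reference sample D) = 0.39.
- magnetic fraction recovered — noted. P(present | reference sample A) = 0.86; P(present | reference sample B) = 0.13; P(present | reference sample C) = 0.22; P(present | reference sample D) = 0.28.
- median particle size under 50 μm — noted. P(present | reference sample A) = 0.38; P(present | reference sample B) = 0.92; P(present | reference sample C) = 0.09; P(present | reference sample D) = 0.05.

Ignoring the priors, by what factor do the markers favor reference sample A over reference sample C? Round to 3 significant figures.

Joint likelihood of the marker pattern under each hypothesis:
  reference sample A: 0.17 × 0.86 × 0.38 = 0.055556
  reference sample C: 0.45 × 0.22 × 0.09 = 0.00891
Bayes factor = 0.055556 / 0.00891 ≈ 6.24

6.24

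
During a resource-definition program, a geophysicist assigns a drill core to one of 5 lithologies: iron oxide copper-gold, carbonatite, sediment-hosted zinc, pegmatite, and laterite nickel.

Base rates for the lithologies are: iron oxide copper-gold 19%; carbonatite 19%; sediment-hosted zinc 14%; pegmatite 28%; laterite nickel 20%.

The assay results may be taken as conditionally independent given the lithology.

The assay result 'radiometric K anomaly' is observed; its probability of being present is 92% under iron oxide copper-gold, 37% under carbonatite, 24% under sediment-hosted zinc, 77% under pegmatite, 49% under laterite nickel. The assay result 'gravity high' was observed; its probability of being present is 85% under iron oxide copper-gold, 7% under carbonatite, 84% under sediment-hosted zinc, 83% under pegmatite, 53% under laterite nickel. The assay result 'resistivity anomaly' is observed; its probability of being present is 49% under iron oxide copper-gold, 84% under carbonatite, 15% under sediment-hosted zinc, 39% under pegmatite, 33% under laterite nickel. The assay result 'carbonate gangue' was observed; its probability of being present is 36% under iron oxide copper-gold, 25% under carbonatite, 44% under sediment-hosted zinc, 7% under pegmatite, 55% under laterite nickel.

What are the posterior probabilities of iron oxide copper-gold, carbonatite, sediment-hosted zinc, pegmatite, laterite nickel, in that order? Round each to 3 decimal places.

By Bayes' rule with conditional independence, the unnormalized weight for each hypothesis is prior × ∏ likelihoods:
  iron oxide copper-gold: 0.19 × 0.92 × 0.85 × 0.49 × 0.36 = 0.02621
  carbonatite: 0.19 × 0.37 × 0.07 × 0.84 × 0.25 = 0.0010334
  sediment-hosted zinc: 0.14 × 0.24 × 0.84 × 0.15 × 0.44 = 0.0018628
  pegmatite: 0.28 × 0.77 × 0.83 × 0.39 × 0.07 = 0.0048853
  laterite nickel: 0.20 × 0.49 × 0.53 × 0.33 × 0.55 = 0.0094271
The unnormalized weights sum to 0.043418.
P(iron oxide copper-gold | evidence) = 0.02621 / 0.043418 ≈ 0.604
P(carbonatite | evidence) = 0.0010334 / 0.043418 ≈ 0.024
P(sediment-hosted zinc | evidence) = 0.0018628 / 0.043418 ≈ 0.043
P(pegmatite | evidence) = 0.0048853 / 0.043418 ≈ 0.113
P(laterite nickel | evidence) = 0.0094271 / 0.043418 ≈ 0.217

0.604, 0.024, 0.043, 0.113, 0.217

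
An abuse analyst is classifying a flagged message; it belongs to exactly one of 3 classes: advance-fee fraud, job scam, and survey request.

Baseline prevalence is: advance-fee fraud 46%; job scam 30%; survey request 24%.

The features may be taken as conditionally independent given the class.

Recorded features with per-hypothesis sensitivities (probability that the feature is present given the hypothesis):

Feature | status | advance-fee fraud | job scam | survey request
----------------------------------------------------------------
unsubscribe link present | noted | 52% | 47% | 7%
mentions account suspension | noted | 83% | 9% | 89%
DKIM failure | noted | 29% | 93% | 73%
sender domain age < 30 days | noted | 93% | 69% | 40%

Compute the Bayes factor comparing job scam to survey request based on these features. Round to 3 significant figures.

1.49

Take the product of per-feature likelihoods under each hypothesis, then divide.
  job scam: 0.47 × 0.09 × 0.93 × 0.69 = 0.027144
  survey request: 0.07 × 0.89 × 0.73 × 0.40 = 0.018192
Bayes factor = 0.027144 / 0.018192 ≈ 1.49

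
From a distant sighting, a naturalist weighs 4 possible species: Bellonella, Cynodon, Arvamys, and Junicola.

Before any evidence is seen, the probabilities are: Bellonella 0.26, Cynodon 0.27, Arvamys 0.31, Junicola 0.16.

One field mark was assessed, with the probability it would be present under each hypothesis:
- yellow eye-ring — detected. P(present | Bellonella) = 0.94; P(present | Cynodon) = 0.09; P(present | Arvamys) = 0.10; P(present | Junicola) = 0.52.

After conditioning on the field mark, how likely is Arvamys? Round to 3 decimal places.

By Bayes' rule, the unnormalized weight for each hypothesis is prior × likelihood:
  Bellonella: 0.26 × 0.94 = 0.2444
  Cynodon: 0.27 × 0.09 = 0.0243
  Arvamys: 0.31 × 0.10 = 0.031
  Junicola: 0.16 × 0.52 = 0.0832
Normalizing constant Z = 0.2444 + 0.0243 + 0.031 + 0.0832 = 0.3829.
P(Arvamys | evidence) = 0.031 / 0.3829 ≈ 0.081.

0.081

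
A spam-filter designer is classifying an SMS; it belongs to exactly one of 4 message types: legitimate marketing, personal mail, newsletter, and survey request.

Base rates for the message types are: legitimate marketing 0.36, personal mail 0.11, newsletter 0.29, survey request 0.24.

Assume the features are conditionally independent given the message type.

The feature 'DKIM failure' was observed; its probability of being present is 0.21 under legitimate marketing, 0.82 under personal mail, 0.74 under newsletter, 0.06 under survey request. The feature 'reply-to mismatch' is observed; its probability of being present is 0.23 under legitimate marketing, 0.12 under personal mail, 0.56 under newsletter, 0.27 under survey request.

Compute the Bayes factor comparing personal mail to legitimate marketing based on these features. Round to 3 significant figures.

The Bayes factor is the ratio of the joint likelihoods of the feature pattern under the two hypotheses.
  personal mail: 0.82 × 0.12 = 0.0984
  legitimate marketing: 0.21 × 0.23 = 0.0483
Bayes factor = 0.0984 / 0.0483 ≈ 2.04

2.04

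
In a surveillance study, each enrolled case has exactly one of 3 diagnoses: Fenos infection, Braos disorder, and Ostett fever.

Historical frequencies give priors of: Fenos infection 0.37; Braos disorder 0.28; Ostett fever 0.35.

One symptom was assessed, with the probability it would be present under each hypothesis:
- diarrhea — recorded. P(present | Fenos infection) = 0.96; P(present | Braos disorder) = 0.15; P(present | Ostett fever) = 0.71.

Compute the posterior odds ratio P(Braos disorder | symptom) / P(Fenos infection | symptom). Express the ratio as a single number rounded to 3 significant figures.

Posterior odds equal prior odds times the likelihood ratio; only the two competing hypotheses matter.
  Braos disorder: 0.28 × 0.15 = 0.042
  Fenos infection: 0.37 × 0.96 = 0.3552
Odds(Braos disorder : Fenos infection) = 0.042 / 0.3552 ≈ 0.118.

0.118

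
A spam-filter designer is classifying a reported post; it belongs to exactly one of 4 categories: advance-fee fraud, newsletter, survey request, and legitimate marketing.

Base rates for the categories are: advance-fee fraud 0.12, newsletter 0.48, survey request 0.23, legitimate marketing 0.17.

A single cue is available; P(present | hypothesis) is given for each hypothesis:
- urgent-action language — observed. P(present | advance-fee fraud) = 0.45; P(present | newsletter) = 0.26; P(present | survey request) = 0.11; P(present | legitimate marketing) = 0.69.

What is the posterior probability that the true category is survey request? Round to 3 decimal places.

0.079

For each hypothesis, the unnormalized posterior weight is prior × likelihood:
  advance-fee fraud: 0.12 × 0.45 = 0.054
  newsletter: 0.48 × 0.26 = 0.1248
  survey request: 0.23 × 0.11 = 0.0253
  legitimate marketing: 0.17 × 0.69 = 0.1173
Marginal likelihood of the evidence = 0.3214.
P(survey request | evidence) = 0.0253 / 0.3214 ≈ 0.079.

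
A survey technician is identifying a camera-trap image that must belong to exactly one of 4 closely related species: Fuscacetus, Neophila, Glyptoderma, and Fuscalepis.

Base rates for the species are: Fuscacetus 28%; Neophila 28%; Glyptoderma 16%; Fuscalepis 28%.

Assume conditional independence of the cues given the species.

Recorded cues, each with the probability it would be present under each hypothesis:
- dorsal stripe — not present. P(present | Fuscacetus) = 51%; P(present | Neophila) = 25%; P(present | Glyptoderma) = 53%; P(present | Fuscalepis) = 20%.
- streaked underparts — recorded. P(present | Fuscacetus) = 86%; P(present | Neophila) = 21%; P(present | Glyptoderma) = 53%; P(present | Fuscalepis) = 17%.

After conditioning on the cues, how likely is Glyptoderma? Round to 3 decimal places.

For each hypothesis, the unnormalized posterior weight is prior × product of the cue likelihoods (using 1 − P(present | H) for each absent cue):
  Fuscacetus: 0.28 × (1 − 0.51) × 0.86 = 0.11799
  Neophila: 0.28 × (1 − 0.25) × 0.21 = 0.0441
  Glyptoderma: 0.16 × (1 − 0.53) × 0.53 = 0.039856
  Fuscalepis: 0.28 × (1 − 0.20) × 0.17 = 0.03808
Normalizing constant Z = 0.11799 + 0.0441 + 0.039856 + 0.03808 = 0.24003.
P(Glyptoderma | evidence) = 0.039856 / 0.24003 ≈ 0.166.

0.166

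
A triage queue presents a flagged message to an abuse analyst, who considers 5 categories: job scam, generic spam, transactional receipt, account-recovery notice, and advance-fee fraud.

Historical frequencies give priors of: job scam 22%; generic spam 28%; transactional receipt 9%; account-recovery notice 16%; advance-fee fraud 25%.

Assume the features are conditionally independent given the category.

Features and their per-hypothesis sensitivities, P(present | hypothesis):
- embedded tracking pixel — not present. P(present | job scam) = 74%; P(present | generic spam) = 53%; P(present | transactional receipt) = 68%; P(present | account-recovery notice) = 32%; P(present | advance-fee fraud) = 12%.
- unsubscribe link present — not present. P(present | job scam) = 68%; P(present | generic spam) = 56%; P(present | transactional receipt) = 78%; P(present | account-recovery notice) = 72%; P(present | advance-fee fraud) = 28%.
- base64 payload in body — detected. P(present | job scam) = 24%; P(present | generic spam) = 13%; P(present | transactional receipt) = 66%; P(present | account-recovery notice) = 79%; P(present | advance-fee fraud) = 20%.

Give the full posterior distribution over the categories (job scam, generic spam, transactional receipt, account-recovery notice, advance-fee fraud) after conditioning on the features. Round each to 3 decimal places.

By Bayes' rule with conditional independence, the unnormalized weight for each hypothesis is prior × ∏ likelihoods (using 1 − P(present | H) for each absent feature):
  job scam: 0.22 × (1 − 0.74) × (1 − 0.68) × 0.24 = 0.004393
  generic spam: 0.28 × (1 − 0.53) × (1 − 0.56) × 0.13 = 0.0075275
  transactional receipt: 0.09 × (1 − 0.68) × (1 − 0.78) × 0.66 = 0.0041818
  account-recovery notice: 0.16 × (1 − 0.32) × (1 − 0.72) × 0.79 = 0.024067
  advance-fee fraud: 0.25 × (1 − 0.12) × (1 − 0.28) × 0.20 = 0.03168
Marginal likelihood of the evidence = 0.071849.
P(job scam | evidence) = 0.004393 / 0.071849 ≈ 0.061
P(generic spam | evidence) = 0.0075275 / 0.071849 ≈ 0.105
P(transactional receipt | evidence) = 0.0041818 / 0.071849 ≈ 0.058
P(account-recovery notice | evidence) = 0.024067 / 0.071849 ≈ 0.335
P(advance-fee fraud | evidence) = 0.03168 / 0.071849 ≈ 0.441

0.061, 0.105, 0.058, 0.335, 0.441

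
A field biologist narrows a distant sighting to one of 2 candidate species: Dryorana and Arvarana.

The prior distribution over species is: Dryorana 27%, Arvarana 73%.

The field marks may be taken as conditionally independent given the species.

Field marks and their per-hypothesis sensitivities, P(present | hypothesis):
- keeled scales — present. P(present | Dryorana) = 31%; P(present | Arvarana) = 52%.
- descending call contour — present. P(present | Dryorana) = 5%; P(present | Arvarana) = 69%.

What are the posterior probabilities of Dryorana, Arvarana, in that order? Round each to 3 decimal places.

0.016, 0.984

Multiply each prior by the joint likelihood of the field mark pattern:
  Dryorana: 0.27 × 0.31 × 0.05 = 0.004185
  Arvarana: 0.73 × 0.52 × 0.69 = 0.26192
Normalizing constant Z = 0.004185 + 0.26192 = 0.26611.
P(Dryorana | evidence) = 0.004185 / 0.26611 ≈ 0.016
P(Arvarana | evidence) = 0.26192 / 0.26611 ≈ 0.984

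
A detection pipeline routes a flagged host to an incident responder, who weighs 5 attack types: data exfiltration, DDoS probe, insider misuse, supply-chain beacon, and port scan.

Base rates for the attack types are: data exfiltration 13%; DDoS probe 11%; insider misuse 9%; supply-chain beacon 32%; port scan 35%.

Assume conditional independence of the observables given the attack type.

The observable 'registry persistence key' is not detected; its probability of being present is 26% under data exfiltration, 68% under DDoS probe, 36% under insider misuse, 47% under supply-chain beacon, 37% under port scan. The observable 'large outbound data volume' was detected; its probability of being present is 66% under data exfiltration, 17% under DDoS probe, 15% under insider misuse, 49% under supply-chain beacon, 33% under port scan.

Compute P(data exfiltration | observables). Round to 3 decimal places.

0.271

Multiply each prior by the joint likelihood of the observable pattern (using 1 − P(present | H) for each absent observable):
  data exfiltration: 0.13 × (1 − 0.26) × 0.66 = 0.063492
  DDoS probe: 0.11 × (1 − 0.68) × 0.17 = 0.005984
  insider misuse: 0.09 × (1 − 0.36) × 0.15 = 0.00864
  supply-chain beacon: 0.32 × (1 − 0.47) × 0.49 = 0.083104
  port scan: 0.35 × (1 − 0.37) × 0.33 = 0.072765
The unnormalized weights sum to 0.23398.
P(data exfiltration | evidence) = 0.063492 / 0.23398 ≈ 0.271.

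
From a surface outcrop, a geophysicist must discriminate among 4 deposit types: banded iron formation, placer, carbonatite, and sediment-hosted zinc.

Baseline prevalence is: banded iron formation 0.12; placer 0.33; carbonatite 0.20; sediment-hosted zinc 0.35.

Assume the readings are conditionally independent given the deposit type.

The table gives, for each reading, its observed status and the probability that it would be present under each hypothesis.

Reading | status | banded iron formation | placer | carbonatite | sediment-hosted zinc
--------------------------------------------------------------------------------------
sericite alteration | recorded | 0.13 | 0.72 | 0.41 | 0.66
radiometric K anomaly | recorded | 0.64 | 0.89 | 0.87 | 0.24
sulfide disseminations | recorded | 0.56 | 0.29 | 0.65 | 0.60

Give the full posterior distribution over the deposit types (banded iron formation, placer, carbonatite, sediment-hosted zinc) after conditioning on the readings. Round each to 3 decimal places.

0.038, 0.418, 0.316, 0.227

For each hypothesis, the unnormalized posterior weight is prior × product of the reading likelihoods:
  banded iron formation: 0.12 × 0.13 × 0.64 × 0.56 = 0.005591
  placer: 0.33 × 0.72 × 0.89 × 0.29 = 0.061325
  carbonatite: 0.20 × 0.41 × 0.87 × 0.65 = 0.046371
  sediment-hosted zinc: 0.35 × 0.66 × 0.24 × 0.60 = 0.033264
The unnormalized weights sum to 0.14655.
P(banded iron formation | evidence) = 0.005591 / 0.14655 ≈ 0.038
P(placer | evidence) = 0.061325 / 0.14655 ≈ 0.418
P(carbonatite | evidence) = 0.046371 / 0.14655 ≈ 0.316
P(sediment-hosted zinc | evidence) = 0.033264 / 0.14655 ≈ 0.227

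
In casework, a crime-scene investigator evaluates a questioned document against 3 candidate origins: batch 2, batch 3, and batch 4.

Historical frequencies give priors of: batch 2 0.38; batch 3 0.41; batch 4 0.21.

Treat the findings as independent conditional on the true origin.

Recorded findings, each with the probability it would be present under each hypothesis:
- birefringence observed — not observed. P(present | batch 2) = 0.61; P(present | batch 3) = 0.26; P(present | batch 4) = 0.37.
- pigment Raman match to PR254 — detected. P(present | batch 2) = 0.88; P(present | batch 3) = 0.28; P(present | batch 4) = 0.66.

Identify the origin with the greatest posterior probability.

For each hypothesis, the unnormalized posterior weight is prior × product of the finding likelihoods (using 1 − P(present | H) for each absent finding):
  batch 2: 0.38 × (1 − 0.61) × 0.88 = 0.13042
  batch 3: 0.41 × (1 − 0.26) × 0.28 = 0.084952
  batch 4: 0.21 × (1 − 0.37) × 0.66 = 0.087318
Marginal likelihood of the evidence = 0.30269.
P(batch 2 | evidence) ≈ 0.13042 / 0.30269 ≈ 0.431
P(batch 3 | evidence) ≈ 0.084952 / 0.30269 ≈ 0.281
P(batch 4 | evidence) ≈ 0.087318 / 0.30269 ≈ 0.288
The largest is 0.431, so batch 2 is most probable.

batch 2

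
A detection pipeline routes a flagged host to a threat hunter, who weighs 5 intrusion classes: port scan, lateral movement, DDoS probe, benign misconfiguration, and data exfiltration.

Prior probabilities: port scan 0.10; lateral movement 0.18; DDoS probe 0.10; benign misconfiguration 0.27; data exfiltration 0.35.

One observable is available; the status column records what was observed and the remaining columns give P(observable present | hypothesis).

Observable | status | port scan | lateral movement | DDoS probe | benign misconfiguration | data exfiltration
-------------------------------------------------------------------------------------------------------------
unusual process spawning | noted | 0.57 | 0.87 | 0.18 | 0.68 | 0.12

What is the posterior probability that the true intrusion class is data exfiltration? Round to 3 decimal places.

By Bayes' rule, the unnormalized weight for each hypothesis is prior × likelihood:
  port scan: 0.10 × 0.57 = 0.057
  lateral movement: 0.18 × 0.87 = 0.1566
  DDoS probe: 0.10 × 0.18 = 0.018
  benign misconfiguration: 0.27 × 0.68 = 0.1836
  data exfiltration: 0.35 × 0.12 = 0.042
Marginal likelihood of the evidence = 0.4572.
P(data exfiltration | evidence) = 0.042 / 0.4572 ≈ 0.092.

0.092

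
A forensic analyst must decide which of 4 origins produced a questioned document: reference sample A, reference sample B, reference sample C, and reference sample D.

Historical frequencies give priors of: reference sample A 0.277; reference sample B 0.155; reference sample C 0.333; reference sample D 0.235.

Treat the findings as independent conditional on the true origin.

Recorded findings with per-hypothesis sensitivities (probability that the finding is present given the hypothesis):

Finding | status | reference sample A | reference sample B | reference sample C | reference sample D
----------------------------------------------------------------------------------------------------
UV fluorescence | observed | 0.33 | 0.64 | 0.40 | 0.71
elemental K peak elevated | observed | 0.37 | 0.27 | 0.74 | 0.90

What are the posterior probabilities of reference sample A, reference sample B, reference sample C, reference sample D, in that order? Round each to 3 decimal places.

0.109, 0.087, 0.319, 0.485

By Bayes' rule with conditional independence, the unnormalized weight for each hypothesis is prior × ∏ likelihoods:
  reference sample A: 0.277 × 0.33 × 0.37 = 0.033822
  reference sample B: 0.155 × 0.64 × 0.27 = 0.026784
  reference sample C: 0.333 × 0.40 × 0.74 = 0.098568
  reference sample D: 0.235 × 0.71 × 0.90 = 0.15016
Normalizing constant Z = 0.033822 + 0.026784 + 0.098568 + 0.15016 = 0.30934.
P(reference sample A | evidence) = 0.033822 / 0.30934 ≈ 0.109
P(reference sample B | evidence) = 0.026784 / 0.30934 ≈ 0.087
P(reference sample C | evidence) = 0.098568 / 0.30934 ≈ 0.319
P(reference sample D | evidence) = 0.15016 / 0.30934 ≈ 0.485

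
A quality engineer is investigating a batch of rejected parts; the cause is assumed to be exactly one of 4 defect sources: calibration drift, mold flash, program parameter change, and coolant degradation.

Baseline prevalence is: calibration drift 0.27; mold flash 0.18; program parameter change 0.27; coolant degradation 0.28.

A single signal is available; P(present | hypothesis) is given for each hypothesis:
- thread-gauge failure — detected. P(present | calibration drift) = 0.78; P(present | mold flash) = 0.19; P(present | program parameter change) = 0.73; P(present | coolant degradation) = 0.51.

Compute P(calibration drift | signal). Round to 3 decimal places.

By Bayes' rule, the unnormalized weight for each hypothesis is prior × likelihood:
  calibration drift: 0.27 × 0.78 = 0.2106
  mold flash: 0.18 × 0.19 = 0.0342
  program parameter change: 0.27 × 0.73 = 0.1971
  coolant degradation: 0.28 × 0.51 = 0.1428
The unnormalized weights sum to 0.5847.
P(calibration drift | evidence) = 0.2106 / 0.5847 ≈ 0.360.

0.360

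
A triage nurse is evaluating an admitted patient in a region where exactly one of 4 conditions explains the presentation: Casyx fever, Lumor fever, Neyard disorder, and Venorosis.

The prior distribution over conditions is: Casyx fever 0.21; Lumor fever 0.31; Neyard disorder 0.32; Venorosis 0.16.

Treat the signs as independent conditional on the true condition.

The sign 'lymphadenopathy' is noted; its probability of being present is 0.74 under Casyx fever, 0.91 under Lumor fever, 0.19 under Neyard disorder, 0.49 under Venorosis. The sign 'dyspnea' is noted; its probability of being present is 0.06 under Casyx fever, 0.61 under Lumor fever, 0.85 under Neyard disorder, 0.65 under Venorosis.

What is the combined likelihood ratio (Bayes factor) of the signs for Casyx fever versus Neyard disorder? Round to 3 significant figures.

Joint likelihood of the sign pattern under each hypothesis:
  Casyx fever: 0.74 × 0.06 = 0.0444
  Neyard disorder: 0.19 × 0.85 = 0.1615
Bayes factor = 0.0444 / 0.1615 ≈ 0.275

0.275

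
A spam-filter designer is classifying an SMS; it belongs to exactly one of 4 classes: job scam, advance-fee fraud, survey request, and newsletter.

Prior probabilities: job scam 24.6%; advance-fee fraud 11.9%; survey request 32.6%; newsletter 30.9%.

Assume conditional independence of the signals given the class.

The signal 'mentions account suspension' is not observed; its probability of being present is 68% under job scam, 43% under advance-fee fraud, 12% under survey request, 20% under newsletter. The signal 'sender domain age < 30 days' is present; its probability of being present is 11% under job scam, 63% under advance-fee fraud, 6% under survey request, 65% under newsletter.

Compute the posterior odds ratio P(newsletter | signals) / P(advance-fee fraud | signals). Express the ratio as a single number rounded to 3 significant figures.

The normalizing constant cancels in an odds ratio, so compute prior × likelihood for the two hypotheses only (using 1 − P(present | H) for each absent signal):
  newsletter: 0.309 × (1 − 0.20) × 0.65 = 0.16068
  advance-fee fraud: 0.119 × (1 − 0.43) × 0.63 = 0.042733
Odds(newsletter : advance-fee fraud) = 0.16068 / 0.042733 ≈ 3.76.

3.76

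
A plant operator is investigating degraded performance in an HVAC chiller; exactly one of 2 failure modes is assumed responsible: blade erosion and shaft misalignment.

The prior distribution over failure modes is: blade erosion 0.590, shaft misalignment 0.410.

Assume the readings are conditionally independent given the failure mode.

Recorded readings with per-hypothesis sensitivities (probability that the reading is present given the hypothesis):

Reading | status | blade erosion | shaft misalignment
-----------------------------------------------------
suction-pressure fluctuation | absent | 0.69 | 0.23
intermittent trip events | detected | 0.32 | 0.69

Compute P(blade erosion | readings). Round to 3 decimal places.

For each hypothesis, the unnormalized posterior weight is prior × product of the reading likelihoods (using 1 − P(present | H) for each absent reading):
  blade erosion: 0.590 × (1 − 0.69) × 0.32 = 0.058528
  shaft misalignment: 0.410 × (1 − 0.23) × 0.69 = 0.21783
Marginal likelihood of the evidence = 0.27636.
P(blade erosion | evidence) = 0.058528 / 0.27636 ≈ 0.212.

0.212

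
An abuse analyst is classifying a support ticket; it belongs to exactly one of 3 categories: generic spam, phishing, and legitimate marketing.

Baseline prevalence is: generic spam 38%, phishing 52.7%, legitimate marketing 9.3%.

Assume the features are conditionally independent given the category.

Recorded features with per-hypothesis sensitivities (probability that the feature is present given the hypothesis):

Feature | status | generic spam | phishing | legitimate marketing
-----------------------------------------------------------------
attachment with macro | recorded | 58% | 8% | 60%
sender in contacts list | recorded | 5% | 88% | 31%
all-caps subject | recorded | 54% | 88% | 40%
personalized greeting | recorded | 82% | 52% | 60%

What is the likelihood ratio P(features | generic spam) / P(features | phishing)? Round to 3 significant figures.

0.399

Joint likelihood of the feature pattern under each hypothesis:
  generic spam: 0.58 × 0.05 × 0.54 × 0.82 = 0.012841
  phishing: 0.08 × 0.88 × 0.88 × 0.52 = 0.032215
Bayes factor = 0.012841 / 0.032215 ≈ 0.399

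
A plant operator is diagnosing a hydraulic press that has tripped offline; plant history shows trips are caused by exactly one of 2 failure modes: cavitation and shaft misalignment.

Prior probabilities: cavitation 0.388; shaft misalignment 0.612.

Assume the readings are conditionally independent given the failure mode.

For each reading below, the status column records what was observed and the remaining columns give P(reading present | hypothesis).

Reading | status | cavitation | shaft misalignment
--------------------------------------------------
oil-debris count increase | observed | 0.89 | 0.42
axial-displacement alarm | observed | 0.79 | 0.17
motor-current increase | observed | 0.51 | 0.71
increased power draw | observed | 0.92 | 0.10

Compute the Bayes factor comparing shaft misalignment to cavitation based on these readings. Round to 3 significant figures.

0.0154

The Bayes factor is the ratio of the joint likelihoods of the reading pattern under the two hypotheses.
  shaft misalignment: 0.42 × 0.17 × 0.71 × 0.10 = 0.0050694
  cavitation: 0.89 × 0.79 × 0.51 × 0.92 = 0.32989
Bayes factor = 0.0050694 / 0.32989 ≈ 0.0154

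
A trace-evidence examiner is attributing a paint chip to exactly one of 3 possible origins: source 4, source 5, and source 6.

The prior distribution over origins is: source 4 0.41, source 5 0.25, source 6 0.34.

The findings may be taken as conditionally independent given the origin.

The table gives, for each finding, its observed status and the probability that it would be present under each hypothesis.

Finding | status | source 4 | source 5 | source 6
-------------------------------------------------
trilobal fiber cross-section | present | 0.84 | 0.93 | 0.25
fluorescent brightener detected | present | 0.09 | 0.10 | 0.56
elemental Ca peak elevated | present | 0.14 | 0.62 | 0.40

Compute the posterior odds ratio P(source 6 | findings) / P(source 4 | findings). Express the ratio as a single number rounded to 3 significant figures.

4.39

Unnormalized posterior weight (prior times the finding likelihoods) for each of the two hypotheses:
  source 6: 0.34 × 0.25 × 0.56 × 0.40 = 0.01904
  source 4: 0.41 × 0.84 × 0.09 × 0.14 = 0.0043394
Odds(source 6 : source 4) = 0.01904 / 0.0043394 ≈ 4.39.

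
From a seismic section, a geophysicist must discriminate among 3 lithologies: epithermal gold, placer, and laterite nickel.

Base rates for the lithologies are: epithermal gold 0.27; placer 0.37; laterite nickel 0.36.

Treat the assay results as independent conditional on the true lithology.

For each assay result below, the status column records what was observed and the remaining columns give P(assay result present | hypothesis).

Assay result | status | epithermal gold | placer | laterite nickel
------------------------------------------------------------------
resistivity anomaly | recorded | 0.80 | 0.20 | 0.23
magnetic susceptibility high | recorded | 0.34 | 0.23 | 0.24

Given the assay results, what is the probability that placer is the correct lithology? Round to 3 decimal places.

0.154

Multiply each prior by the joint likelihood of the assay result pattern:
  epithermal gold: 0.27 × 0.80 × 0.34 = 0.07344
  placer: 0.37 × 0.20 × 0.23 = 0.01702
  laterite nickel: 0.36 × 0.23 × 0.24 = 0.019872
Marginal likelihood of the evidence = 0.11033.
P(placer | evidence) = 0.01702 / 0.11033 ≈ 0.154.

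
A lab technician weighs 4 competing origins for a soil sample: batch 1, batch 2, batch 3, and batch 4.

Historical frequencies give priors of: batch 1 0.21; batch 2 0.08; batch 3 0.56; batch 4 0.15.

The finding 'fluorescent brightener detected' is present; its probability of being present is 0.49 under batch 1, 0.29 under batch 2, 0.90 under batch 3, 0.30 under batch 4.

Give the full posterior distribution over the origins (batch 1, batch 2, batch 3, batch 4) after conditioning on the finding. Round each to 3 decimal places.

Multiply each prior by the likelihood of the finding:
  batch 1: 0.21 × 0.49 = 0.1029
  batch 2: 0.08 × 0.29 = 0.0232
  batch 3: 0.56 × 0.90 = 0.504
  batch 4: 0.15 × 0.30 = 0.045
Normalizing constant Z = 0.1029 + 0.0232 + 0.504 + 0.045 = 0.6751.
P(batch 1 | evidence) = 0.1029 / 0.6751 ≈ 0.152
P(batch 2 | evidence) = 0.0232 / 0.6751 ≈ 0.034
P(batch 3 | evidence) = 0.504 / 0.6751 ≈ 0.747
P(batch 4 | evidence) = 0.045 / 0.6751 ≈ 0.067

0.152, 0.034, 0.747, 0.067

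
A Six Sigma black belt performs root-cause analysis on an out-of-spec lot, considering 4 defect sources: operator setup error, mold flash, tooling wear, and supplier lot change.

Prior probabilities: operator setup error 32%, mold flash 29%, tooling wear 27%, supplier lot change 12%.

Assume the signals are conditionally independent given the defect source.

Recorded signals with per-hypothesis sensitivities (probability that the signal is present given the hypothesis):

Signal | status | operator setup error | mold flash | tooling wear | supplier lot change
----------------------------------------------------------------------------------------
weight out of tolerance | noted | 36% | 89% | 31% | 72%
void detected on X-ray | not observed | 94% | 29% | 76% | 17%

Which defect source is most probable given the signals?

mold flash

For each hypothesis, the unnormalized posterior weight is prior × product of the signal likelihoods (using 1 − P(present | H) for each absent signal):
  operator setup error: 0.32 × 0.36 × (1 − 0.94) = 0.006912
  mold flash: 0.29 × 0.89 × (1 − 0.29) = 0.18325
  tooling wear: 0.27 × 0.31 × (1 − 0.76) = 0.020088
  supplier lot change: 0.12 × 0.72 × (1 − 0.17) = 0.071712
Normalizing constant Z = 0.006912 + 0.18325 + 0.020088 + 0.071712 = 0.28196.
P(operator setup error | evidence) ≈ 0.006912 / 0.28196 ≈ 0.025
P(mold flash | evidence) ≈ 0.18325 / 0.28196 ≈ 0.650
P(tooling wear | evidence) ≈ 0.020088 / 0.28196 ≈ 0.071
P(supplier lot change | evidence) ≈ 0.071712 / 0.28196 ≈ 0.254
The largest is 0.650, so mold flash is most probable.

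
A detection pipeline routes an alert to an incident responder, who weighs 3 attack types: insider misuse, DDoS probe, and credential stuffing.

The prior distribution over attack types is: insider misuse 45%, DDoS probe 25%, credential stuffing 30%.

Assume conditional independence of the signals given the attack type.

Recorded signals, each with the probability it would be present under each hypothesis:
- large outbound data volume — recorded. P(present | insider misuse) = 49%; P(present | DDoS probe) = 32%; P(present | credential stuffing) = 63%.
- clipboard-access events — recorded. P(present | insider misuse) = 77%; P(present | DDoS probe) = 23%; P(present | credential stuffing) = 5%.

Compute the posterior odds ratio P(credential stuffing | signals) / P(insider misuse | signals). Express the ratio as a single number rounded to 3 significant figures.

0.0557

Posterior odds equal prior odds times the likelihood ratio; only the two competing hypotheses matter.
  credential stuffing: 0.30 × 0.63 × 0.05 = 0.00945
  insider misuse: 0.45 × 0.49 × 0.77 = 0.16978
Posterior odds = 0.00945 / 0.16978 ≈ 0.0557.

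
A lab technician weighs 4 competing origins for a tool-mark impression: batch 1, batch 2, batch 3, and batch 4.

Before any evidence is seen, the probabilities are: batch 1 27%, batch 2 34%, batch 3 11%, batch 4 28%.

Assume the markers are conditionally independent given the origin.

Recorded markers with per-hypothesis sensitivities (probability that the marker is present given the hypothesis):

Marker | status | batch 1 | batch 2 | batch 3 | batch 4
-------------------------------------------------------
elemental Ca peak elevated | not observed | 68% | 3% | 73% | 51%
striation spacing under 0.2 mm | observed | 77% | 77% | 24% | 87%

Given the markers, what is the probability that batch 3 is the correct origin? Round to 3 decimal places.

0.016

Multiply each prior by the joint likelihood of the marker pattern (using 1 − P(present | H) for each absent marker):
  batch 1: 0.27 × (1 − 0.68) × 0.77 = 0.066528
  batch 2: 0.34 × (1 − 0.03) × 0.77 = 0.25395
  batch 3: 0.11 × (1 − 0.73) × 0.24 = 0.007128
  batch 4: 0.28 × (1 − 0.51) × 0.87 = 0.11936
Marginal likelihood of the evidence = 0.44697.
P(batch 3 | evidence) = 0.007128 / 0.44697 ≈ 0.016.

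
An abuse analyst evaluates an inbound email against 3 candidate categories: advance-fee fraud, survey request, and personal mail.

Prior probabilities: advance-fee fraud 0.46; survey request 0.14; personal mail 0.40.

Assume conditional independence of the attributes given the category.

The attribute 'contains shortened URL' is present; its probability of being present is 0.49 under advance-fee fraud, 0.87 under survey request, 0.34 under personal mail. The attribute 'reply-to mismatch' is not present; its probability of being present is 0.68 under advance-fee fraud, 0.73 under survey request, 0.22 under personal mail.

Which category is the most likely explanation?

personal mail

For each hypothesis, the unnormalized posterior weight is prior × product of the attribute likelihoods (using 1 − P(present | H) for each absent attribute):
  advance-fee fraud: 0.46 × 0.49 × (1 − 0.68) = 0.072128
  survey request: 0.14 × 0.87 × (1 − 0.73) = 0.032886
  personal mail: 0.40 × 0.34 × (1 − 0.22) = 0.10608
The unnormalized weights sum to 0.21109.
P(advance-fee fraud | evidence) ≈ 0.072128 / 0.21109 ≈ 0.342
P(survey request | evidence) ≈ 0.032886 / 0.21109 ≈ 0.156
P(personal mail | evidence) ≈ 0.10608 / 0.21109 ≈ 0.503
The largest is 0.503, so personal mail is most probable.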